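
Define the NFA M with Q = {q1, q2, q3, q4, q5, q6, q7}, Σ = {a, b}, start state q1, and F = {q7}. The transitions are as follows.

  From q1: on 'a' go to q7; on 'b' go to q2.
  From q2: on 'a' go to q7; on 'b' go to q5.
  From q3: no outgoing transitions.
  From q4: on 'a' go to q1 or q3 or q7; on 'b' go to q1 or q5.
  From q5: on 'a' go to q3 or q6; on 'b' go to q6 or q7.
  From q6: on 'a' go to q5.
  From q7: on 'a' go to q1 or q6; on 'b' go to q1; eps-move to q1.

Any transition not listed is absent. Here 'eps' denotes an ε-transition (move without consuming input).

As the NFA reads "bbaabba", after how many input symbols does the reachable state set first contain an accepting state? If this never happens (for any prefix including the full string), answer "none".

5

Start in {q1}.
Read 'b': q1→{q2}; now {q2}.
Read 'b': q2→{q5}; now {q5}.
Read 'a': q5→{q3, q6}; now {q3, q6}.
Read 'a': q3→∅, q6→{q5}; now {q5}.
Read 'b': q5→{q6, q7}; union {q6, q7}; ε-closure = {q1, q6, q7}.
None of the earlier sets intersect F, but {q1, q6, q7} does.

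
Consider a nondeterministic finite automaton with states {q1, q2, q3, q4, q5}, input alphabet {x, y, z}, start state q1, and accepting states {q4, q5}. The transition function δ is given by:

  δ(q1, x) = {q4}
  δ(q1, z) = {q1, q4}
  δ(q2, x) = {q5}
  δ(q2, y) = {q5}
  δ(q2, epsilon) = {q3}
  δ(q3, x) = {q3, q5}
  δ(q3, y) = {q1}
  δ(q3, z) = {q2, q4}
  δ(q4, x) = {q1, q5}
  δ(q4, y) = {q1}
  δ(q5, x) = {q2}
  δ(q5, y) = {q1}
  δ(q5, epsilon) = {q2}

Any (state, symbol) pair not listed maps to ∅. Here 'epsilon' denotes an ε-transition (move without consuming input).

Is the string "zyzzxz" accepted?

Yes

Start in {q1}.
Read 'z': {q1} → {q1, q4}.
Read 'y': {q1, q4} → {q1}.
Read 'z': {q1} → {q1, q4}.
Read 'z': {q1, q4} → {q1, q4}.
Read 'x': {q1, q4} → {q1, q2, q3, q4, q5}.
Read 'z': {q1, q2, q3, q4, q5} → {q1, q2, q3, q4}.
The final set {q1, q2, q3, q4} contains the accepting state q4.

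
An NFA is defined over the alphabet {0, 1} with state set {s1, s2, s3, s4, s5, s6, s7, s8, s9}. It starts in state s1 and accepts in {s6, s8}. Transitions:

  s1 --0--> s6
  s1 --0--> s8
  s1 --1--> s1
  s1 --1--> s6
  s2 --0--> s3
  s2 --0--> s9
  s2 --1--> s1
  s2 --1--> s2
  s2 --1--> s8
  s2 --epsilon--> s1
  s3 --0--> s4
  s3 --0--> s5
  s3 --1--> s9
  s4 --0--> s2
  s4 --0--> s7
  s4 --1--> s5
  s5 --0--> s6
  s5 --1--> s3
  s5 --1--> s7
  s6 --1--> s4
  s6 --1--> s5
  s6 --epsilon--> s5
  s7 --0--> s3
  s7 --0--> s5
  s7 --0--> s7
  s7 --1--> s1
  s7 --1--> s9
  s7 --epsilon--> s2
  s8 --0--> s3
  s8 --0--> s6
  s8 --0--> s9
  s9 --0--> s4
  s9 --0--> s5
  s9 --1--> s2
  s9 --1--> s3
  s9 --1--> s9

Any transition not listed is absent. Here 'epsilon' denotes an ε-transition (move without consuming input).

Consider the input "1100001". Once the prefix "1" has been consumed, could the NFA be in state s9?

No

Start in {s1}.
Read '1': {s1} → {s1, s5, s6}.
State s9 is not in {s1, s5, s6}.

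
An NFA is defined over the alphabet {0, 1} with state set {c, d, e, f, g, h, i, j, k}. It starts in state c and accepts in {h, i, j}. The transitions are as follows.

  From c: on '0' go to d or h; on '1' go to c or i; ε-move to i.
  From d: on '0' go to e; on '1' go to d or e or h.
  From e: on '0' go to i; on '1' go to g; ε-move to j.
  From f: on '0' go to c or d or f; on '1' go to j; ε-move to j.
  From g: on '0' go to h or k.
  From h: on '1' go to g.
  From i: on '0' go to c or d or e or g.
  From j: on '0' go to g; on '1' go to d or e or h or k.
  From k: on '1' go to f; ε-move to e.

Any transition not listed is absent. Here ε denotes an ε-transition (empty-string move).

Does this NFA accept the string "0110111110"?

Start: ε-closure({c}) = {c, i}.
Read '0': {c, i} → {c, d, e, g, h, i, j}.
Read '1': {c, d, e, g, h, i, j} → {c, d, e, g, h, i, j, k}.
Read '1': {c, d, e, g, h, i, j, k} → {c, d, e, f, g, h, i, j, k}.
Read '0': {c, d, e, f, g, h, i, j, k} → {c, d, e, f, g, h, i, j, k}.
Read '1': {c, d, e, f, g, h, i, j, k} → {c, d, e, f, g, h, i, j, k}.
Read '1': {c, d, e, f, g, h, i, j, k} → {c, d, e, f, g, h, i, j, k}.
Read '1': {c, d, e, f, g, h, i, j, k} → {c, d, e, f, g, h, i, j, k}.
Read '1': {c, d, e, f, g, h, i, j, k} → {c, d, e, f, g, h, i, j, k}.
Read '1': {c, d, e, f, g, h, i, j, k} → {c, d, e, f, g, h, i, j, k}.
Read '0': {c, d, e, f, g, h, i, j, k} → {c, d, e, f, g, h, i, j, k}.
The final set {c, d, e, f, g, h, i, j, k} contains the accepting states h, i, j.

Yes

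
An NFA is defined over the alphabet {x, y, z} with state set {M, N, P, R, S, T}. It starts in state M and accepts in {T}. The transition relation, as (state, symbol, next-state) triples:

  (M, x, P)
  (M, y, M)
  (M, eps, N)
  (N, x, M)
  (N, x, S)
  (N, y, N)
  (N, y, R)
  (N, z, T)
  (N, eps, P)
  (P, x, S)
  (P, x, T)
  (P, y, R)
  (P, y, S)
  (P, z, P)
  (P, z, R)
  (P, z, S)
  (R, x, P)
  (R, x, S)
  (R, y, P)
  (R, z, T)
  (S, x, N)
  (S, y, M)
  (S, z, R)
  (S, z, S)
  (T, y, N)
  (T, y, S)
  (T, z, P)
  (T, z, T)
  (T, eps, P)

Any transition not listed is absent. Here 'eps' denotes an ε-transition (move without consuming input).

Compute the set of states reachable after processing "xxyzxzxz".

Start: ε-closure({M}) = {M, N, P}.
Read 'x': {M, N, P} → {M, N, P, S, T}.
Read 'x': {M, N, P, S, T} → {M, N, P, S, T}.
Read 'y': {M, N, P, S, T} → {M, N, P, R, S}.
Read 'z': {M, N, P, R, S} → {P, R, S, T}.
Read 'x': {P, R, S, T} → {N, P, S, T}.
Read 'z': {N, P, S, T} → {P, R, S, T}.
Read 'x': {P, R, S, T} → {N, P, S, T}.
Read 'z': {N, P, S, T} → {P, R, S, T}.

{P, R, S, T}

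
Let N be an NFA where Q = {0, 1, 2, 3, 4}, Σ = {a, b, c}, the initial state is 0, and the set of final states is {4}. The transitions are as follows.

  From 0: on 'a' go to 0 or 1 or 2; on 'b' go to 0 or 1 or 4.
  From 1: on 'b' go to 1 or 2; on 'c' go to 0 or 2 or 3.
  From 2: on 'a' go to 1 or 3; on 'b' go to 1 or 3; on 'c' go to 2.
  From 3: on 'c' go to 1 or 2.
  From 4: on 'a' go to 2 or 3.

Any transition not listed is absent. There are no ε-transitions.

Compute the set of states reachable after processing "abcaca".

Start in {0}.
Read 'a': 0→{0, 1, 2}; now {0, 1, 2}.
Read 'b': 0→{0, 1, 4}, 1→{1, 2}, 2→{1, 3}; now {0, 1, 2, 3, 4}.
Read 'c': 0→∅, 1→{0, 2, 3}, 2→{2}, 3→{1, 2}, 4→∅; now {0, 1, 2, 3}.
Read 'a': 0→{0, 1, 2}, 1→∅, 2→{1, 3}, 3→∅; now {0, 1, 2, 3}.
Read 'c': 0→∅, 1→{0, 2, 3}, 2→{2}, 3→{1, 2}; now {0, 1, 2, 3}.
Read 'a': 0→{0, 1, 2}, 1→∅, 2→{1, 3}, 3→∅; now {0, 1, 2, 3}.

{0, 1, 2, 3}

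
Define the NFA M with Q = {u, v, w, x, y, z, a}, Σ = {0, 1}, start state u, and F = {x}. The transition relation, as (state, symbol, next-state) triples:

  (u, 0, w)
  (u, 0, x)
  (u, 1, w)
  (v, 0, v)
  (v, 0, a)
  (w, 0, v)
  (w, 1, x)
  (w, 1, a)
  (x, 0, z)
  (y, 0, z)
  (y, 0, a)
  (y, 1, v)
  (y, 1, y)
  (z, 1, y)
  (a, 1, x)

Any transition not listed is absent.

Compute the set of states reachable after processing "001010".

Start in {u}.
Read '0': u→{w, x}; now {w, x}.
Read '0': w→{v}, x→{z}; now {v, z}.
Read '1': v→∅, z→{y}; now {y}.
Read '0': y→{z, a}; now {z, a}.
Read '1': z→{y}, a→{x}; now {x, y}.
Read '0': x→{z}, y→{z, a}; now {z, a}.

{z, a}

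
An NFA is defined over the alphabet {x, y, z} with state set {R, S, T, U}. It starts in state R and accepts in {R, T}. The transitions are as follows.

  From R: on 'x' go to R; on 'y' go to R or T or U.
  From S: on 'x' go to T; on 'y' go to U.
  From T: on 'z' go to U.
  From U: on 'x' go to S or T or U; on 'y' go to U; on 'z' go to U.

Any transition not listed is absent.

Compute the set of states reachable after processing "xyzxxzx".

Start in {R}.
Read 'x': R→{R}; now {R}.
Read 'y': R→{R, T, U}; now {R, T, U}.
Read 'z': R→∅, T→{U}, U→{U}; now {U}.
Read 'x': U→{S, T, U}; now {S, T, U}.
Read 'x': S→{T}, T→∅, U→{S, T, U}; now {S, T, U}.
Read 'z': S→∅, T→{U}, U→{U}; now {U}.
Read 'x': U→{S, T, U}; now {S, T, U}.

{S, T, U}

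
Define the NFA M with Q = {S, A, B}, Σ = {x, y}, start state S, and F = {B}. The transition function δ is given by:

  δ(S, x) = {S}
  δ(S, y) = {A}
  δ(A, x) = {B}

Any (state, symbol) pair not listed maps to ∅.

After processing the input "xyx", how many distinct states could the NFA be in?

1

Start in {S}.
Read 'x': {S} → {S}.
Read 'y': {S} → {A}.
Read 'x': {A} → {B}.
That set has 1 state.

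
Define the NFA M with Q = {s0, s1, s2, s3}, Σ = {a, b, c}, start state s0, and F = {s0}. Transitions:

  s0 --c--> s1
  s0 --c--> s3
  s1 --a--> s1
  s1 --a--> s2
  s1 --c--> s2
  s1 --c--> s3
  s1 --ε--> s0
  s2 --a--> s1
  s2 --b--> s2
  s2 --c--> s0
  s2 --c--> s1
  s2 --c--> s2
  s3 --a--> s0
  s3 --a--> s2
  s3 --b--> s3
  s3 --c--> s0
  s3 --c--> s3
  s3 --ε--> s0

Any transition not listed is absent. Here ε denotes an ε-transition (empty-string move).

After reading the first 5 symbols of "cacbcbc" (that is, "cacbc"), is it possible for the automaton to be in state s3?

Start in {s0}.
Read 'c': {s0} → {s0, s1, s3}.
Read 'a': {s0, s1, s3} → {s0, s1, s2}.
Read 'c': {s0, s1, s2} → {s0, s1, s2, s3}.
Read 'b': {s0, s1, s2, s3} → {s0, s2, s3}.
Read 'c': {s0, s2, s3} → {s0, s1, s2, s3}.
State s3 is in {s0, s1, s2, s3}.

Yes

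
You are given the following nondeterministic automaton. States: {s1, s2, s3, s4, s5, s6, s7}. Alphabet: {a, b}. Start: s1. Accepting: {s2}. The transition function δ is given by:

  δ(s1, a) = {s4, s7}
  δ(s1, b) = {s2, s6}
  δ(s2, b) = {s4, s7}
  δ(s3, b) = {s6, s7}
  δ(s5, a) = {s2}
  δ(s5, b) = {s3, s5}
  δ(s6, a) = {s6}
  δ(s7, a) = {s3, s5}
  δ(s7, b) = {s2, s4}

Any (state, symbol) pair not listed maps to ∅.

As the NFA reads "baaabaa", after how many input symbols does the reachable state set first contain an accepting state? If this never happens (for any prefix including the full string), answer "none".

1

Start in {s1}.
Read 'b': s1→{s2, s6}; now {s2, s6}.
None of the earlier sets intersect F, but {s2, s6} does.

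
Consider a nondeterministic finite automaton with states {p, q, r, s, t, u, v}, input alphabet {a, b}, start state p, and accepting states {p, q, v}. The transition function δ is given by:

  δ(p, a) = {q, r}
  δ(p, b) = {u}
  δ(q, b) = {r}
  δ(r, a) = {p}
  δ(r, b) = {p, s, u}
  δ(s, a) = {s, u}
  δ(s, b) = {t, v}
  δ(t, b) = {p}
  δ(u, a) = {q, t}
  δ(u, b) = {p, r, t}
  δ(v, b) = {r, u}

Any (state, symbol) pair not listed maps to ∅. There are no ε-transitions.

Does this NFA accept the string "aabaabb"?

No

Start in {p}.
Read 'a': p→{q, r}; now {q, r}.
Read 'a': q→∅, r→{p}; now {p}.
Read 'b': p→{u}; now {u}.
Read 'a': u→{q, t}; now {q, t}.
Read 'a': q→∅, t→∅; now ∅.
The set is empty and remains empty for the remaining 2 symbols.
The final set ∅ contains no accepting state.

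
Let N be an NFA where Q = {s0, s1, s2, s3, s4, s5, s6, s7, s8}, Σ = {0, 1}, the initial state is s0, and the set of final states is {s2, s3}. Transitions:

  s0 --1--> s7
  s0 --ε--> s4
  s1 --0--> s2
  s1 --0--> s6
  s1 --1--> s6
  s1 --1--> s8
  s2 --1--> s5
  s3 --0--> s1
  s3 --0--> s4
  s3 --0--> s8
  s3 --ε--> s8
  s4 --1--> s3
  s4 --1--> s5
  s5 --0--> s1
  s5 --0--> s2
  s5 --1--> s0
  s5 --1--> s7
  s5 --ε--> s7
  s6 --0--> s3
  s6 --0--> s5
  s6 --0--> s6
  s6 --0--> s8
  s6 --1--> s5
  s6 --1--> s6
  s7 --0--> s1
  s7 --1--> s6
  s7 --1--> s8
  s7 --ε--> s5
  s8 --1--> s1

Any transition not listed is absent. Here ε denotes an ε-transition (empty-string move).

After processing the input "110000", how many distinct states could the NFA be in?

Start: ε-closure({s0}) = {s0, s4}.
Read '1': {s0, s4} → {s3, s5, s7, s8}.
Read '1': {s3, s5, s7, s8} → {s0, s1, s4, s5, s6, s7, s8}.
Read '0': {s0, s1, s4, s5, s6, s7, s8} → {s1, s2, s3, s5, s6, s7, s8}.
Read '0': {s1, s2, s3, s5, s6, s7, s8} → {s1, s2, s3, s4, s5, s6, s7, s8}.
Read '0': {s1, s2, s3, s4, s5, s6, s7, s8} → {s1, s2, s3, s4, s5, s6, s7, s8}.
Read '0': {s1, s2, s3, s4, s5, s6, s7, s8} → {s1, s2, s3, s4, s5, s6, s7, s8}.
That set has 8 states.

8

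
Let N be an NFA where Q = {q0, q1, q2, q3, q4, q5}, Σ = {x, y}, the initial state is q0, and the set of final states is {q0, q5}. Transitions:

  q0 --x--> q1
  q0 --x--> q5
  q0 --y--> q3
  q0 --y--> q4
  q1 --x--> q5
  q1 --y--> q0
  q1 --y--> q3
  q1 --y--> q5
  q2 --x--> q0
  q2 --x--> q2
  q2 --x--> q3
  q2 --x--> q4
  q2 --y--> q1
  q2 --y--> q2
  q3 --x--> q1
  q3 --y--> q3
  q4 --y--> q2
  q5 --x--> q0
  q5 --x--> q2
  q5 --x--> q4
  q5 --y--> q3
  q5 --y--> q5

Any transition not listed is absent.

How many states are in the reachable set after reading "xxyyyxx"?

Start in {q0}.
Read 'x': {q0} → {q1, q5}.
Read 'x': {q1, q5} → {q0, q2, q4, q5}.
Read 'y': {q0, q2, q4, q5} → {q1, q2, q3, q4, q5}.
Read 'y': {q1, q2, q3, q4, q5} → {q0, q1, q2, q3, q5}.
Read 'y': {q0, q1, q2, q3, q5} → {q0, q1, q2, q3, q4, q5}.
Read 'x': {q0, q1, q2, q3, q4, q5} → {q0, q1, q2, q3, q4, q5}.
Read 'x': {q0, q1, q2, q3, q4, q5} → {q0, q1, q2, q3, q4, q5}.
That set has 6 states.

6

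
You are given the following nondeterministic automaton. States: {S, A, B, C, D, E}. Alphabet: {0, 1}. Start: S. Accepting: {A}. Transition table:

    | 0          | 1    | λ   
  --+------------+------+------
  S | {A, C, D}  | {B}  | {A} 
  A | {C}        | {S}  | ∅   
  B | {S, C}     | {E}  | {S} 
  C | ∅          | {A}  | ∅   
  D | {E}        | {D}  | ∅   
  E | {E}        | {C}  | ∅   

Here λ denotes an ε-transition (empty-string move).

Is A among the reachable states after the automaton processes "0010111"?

Yes

Start: ε-closure({S}) = {S, A}.
Read '0': {S, A} → {A, C, D}.
Read '0': {A, C, D} → {C, E}.
Read '1': {C, E} → {A, C}.
Read '0': {A, C} → {C}.
Read '1': {C} → {A}.
Read '1': {A} → {S, A}.
Read '1': {S, A} → {S, A, B}.
State A is in {S, A, B}.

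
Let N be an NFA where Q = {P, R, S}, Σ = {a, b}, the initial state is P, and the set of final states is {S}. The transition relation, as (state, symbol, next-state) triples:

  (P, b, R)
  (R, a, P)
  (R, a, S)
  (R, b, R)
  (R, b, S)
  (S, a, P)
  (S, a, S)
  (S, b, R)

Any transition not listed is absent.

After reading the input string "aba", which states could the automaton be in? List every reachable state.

Start in {P}.
Read 'a': {P} → ∅.
The set is empty and remains empty for the remaining 2 symbols.

∅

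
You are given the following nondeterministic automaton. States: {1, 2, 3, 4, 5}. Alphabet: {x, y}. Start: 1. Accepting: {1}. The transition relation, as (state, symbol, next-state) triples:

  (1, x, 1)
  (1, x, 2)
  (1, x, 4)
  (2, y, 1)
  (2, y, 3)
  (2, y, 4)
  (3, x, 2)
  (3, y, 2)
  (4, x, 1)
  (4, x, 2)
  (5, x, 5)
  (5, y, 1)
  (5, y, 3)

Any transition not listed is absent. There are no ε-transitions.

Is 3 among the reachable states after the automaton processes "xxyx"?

No

Start in {1}.
Read 'x': {1} → {1, 2, 4}.
Read 'x': {1, 2, 4} → {1, 2, 4}.
Read 'y': {1, 2, 4} → {1, 3, 4}.
Read 'x': {1, 3, 4} → {1, 2, 4}.
State 3 is not in {1, 2, 4}.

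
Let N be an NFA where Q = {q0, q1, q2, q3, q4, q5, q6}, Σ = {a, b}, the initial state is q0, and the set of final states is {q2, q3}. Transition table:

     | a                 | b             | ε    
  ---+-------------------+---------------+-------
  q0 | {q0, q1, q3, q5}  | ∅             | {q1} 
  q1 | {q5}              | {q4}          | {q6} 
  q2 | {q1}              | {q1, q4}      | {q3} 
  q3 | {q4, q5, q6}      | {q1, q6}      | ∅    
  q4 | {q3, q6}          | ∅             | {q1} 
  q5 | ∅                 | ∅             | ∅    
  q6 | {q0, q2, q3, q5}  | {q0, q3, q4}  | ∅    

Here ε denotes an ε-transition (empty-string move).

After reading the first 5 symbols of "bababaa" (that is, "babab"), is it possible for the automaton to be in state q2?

No

Start: ε-closure({q0}) = {q0, q1, q6}.
Read 'b': {q0, q1, q6} → {q0, q1, q3, q4, q6}.
Read 'a': {q0, q1, q3, q4, q6} → {q0, q1, q2, q3, q4, q5, q6}.
Read 'b': {q0, q1, q2, q3, q4, q5, q6} → {q0, q1, q3, q4, q6}.
Read 'a': {q0, q1, q3, q4, q6} → {q0, q1, q2, q3, q4, q5, q6}.
Read 'b': {q0, q1, q2, q3, q4, q5, q6} → {q0, q1, q3, q4, q6}.
State q2 is not in {q0, q1, q3, q4, q6}.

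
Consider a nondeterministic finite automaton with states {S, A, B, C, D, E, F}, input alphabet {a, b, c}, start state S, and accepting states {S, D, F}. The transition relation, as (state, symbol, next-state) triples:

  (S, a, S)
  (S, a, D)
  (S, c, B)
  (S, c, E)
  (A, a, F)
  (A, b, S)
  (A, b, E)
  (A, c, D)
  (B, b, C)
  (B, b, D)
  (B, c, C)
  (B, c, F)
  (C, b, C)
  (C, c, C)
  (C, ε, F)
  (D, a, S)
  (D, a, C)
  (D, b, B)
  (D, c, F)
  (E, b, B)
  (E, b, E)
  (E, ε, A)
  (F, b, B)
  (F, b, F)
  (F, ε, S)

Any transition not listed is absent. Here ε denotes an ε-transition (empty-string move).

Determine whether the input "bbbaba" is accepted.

Start in {S}.
Read 'b': S→∅; now ∅.
The set is empty and remains empty for the remaining 5 symbols.
The final set ∅ contains no accepting state.

No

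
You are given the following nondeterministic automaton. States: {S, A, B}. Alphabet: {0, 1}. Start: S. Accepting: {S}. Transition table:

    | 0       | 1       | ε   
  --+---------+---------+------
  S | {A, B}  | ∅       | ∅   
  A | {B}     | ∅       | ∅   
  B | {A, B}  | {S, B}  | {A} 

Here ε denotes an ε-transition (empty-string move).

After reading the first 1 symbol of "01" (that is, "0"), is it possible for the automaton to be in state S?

Start in {S}.
Read '0': S→{A, B}; now {A, B}.
State S is not in {A, B}.

No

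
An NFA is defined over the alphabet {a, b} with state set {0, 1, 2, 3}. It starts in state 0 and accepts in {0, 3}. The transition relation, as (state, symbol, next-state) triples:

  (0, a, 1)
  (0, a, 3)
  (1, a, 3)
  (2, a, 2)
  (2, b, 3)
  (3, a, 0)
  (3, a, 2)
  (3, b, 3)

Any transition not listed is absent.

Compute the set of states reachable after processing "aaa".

Start in {0}.
Read 'a': {0} → {1, 3}.
Read 'a': {1, 3} → {0, 2, 3}.
Read 'a': {0, 2, 3} → {0, 1, 2, 3}.

{0, 1, 2, 3}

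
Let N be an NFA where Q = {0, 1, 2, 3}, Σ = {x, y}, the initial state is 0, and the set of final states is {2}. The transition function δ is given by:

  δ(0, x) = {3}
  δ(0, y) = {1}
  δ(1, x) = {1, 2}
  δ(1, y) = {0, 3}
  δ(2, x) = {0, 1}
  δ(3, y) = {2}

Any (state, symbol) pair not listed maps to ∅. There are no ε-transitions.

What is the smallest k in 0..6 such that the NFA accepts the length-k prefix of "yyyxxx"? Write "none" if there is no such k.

3

Start in {0}.
Read 'y': {0} → {1}.
Read 'y': {1} → {0, 3}.
Read 'y': {0, 3} → {1, 2}.
None of the earlier sets intersect F, but {1, 2} does.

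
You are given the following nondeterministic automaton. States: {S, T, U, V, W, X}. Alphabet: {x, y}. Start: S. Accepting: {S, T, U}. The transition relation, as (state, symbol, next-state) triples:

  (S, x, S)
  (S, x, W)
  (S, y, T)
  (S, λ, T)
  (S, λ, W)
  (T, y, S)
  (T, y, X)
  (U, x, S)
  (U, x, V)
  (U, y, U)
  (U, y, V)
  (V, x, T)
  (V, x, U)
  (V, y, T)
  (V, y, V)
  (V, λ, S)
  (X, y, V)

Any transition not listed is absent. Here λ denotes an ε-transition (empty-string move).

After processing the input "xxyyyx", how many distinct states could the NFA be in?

4

Start: ε-closure({S}) = {S, T, W}.
Read 'x': S→{S, W}, T→∅, W→∅; union {S, W}; ε-closure = {S, T, W}.
Read 'x': S→{S, W}, T→∅, W→∅; union {S, W}; ε-closure = {S, T, W}.
Read 'y': S→{T}, T→{S, X}, W→∅; union {S, T, X}; ε-closure = {S, T, W, X}.
Read 'y': S→{T}, T→{S, X}, W→∅, X→{V}; union {S, T, V, X}; ε-closure = {S, T, V, W, X}.
Read 'y': S→{T}, T→{S, X}, V→{T, V}, W→∅, X→{V}; union {S, T, V, X}; ε-closure = {S, T, V, W, X}.
Read 'x': S→{S, W}, T→∅, V→{T, U}, W→∅, X→∅; now {S, T, U, W}.
That set has 4 states.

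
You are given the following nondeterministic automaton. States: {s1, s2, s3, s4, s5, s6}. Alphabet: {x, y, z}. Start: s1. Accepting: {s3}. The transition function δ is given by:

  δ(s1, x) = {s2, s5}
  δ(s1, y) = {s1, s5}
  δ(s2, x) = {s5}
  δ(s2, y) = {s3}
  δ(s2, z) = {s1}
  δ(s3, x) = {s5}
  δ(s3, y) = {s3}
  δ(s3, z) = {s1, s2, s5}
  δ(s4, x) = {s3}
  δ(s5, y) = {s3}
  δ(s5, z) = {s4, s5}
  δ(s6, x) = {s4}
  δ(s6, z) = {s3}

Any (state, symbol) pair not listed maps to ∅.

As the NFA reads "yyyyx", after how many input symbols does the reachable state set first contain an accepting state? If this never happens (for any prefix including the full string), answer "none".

Start in {s1}.
Read 'y': s1→{s1, s5}; now {s1, s5}.
Read 'y': s1→{s1, s5}, s5→{s3}; now {s1, s3, s5}.
None of the earlier sets intersect F, but {s1, s3, s5} does.

2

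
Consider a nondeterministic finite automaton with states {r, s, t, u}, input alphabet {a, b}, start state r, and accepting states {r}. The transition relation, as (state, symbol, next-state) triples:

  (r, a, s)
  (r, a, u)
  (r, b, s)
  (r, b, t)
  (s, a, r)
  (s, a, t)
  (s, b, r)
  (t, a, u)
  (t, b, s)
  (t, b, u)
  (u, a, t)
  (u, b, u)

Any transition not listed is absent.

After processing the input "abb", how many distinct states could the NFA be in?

Start in {r}.
Read 'a': {r} → {s, u}.
Read 'b': {s, u} → {r, u}.
Read 'b': {r, u} → {s, t, u}.
That set has 3 states.

3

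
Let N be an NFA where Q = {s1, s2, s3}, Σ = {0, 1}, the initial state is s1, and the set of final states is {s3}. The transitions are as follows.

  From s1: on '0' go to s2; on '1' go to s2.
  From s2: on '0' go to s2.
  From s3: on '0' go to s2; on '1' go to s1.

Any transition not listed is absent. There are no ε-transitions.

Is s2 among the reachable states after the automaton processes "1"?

Start in {s1}.
Read '1': s1→{s2}; now {s2}.
State s2 is in {s2}.

Yes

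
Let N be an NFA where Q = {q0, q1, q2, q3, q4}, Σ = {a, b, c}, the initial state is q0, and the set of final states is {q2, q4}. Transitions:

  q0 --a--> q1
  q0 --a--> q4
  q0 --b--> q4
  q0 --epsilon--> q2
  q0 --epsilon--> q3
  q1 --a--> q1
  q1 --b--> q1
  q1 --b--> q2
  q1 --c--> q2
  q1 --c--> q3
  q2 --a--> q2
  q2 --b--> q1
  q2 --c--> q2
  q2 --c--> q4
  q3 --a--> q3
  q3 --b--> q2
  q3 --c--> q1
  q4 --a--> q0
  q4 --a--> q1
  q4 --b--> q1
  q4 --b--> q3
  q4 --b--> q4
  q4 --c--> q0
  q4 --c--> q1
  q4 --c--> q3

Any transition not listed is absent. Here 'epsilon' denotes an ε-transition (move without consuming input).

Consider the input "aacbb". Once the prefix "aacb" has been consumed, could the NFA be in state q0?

Start: ε-closure({q0}) = {q0, q2, q3}.
Read 'a': q0→{q1, q4}, q2→{q2}, q3→{q3}; now {q1, q2, q3, q4}.
Read 'a': q1→{q1}, q2→{q2}, q3→{q3}, q4→{q0, q1}; now {q0, q1, q2, q3}.
Read 'c': q0→∅, q1→{q2, q3}, q2→{q2, q4}, q3→{q1}; now {q1, q2, q3, q4}.
Read 'b': q1→{q1, q2}, q2→{q1}, q3→{q2}, q4→{q1, q3, q4}; now {q1, q2, q3, q4}.
State q0 is not in {q1, q2, q3, q4}.

No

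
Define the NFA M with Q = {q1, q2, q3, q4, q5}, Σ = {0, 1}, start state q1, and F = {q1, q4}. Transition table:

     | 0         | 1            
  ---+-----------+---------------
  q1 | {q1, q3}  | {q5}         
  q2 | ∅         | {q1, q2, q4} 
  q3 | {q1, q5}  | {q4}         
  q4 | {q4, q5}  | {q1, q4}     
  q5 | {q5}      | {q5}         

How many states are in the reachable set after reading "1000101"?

1

Start in {q1}.
Read '1': {q1} → {q5}.
Read '0': {q5} → {q5}.
Read '0': {q5} → {q5}.
Read '0': {q5} → {q5}.
Read '1': {q5} → {q5}.
Read '0': {q5} → {q5}.
Read '1': {q5} → {q5}.
That set has 1 state.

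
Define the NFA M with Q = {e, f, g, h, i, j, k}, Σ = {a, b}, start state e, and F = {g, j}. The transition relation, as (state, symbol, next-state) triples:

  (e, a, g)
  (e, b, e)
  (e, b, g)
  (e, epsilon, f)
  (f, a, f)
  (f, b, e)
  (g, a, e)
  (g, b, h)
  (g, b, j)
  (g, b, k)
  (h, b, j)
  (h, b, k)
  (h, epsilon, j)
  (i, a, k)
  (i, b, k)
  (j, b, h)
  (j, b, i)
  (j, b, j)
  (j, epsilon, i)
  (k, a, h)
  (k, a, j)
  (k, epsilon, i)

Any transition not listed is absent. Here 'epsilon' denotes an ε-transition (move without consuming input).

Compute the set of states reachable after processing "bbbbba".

{e, f, g, h, i, j, k}

Start: ε-closure({e}) = {e, f}.
Read 'b': e→{e, g}, f→{e}; union {e, g}; ε-closure = {e, f, g}.
Read 'b': e→{e, g}, f→{e}, g→{h, j, k}; union {e, g, h, j, k}; ε-closure = {e, f, g, h, i, j, k}.
Read 'b': e→{e, g}, f→{e}, g→{h, j, k}, h→{j, k}, i→{k}, j→{h, i, j}, k→∅; union {e, g, h, i, j, k}; ε-closure = {e, f, g, h, i, j, k}.
Read 'b': e→{e, g}, f→{e}, g→{h, j, k}, h→{j, k}, i→{k}, j→{h, i, j}, k→∅; union {e, g, h, i, j, k}; ε-closure = {e, f, g, h, i, j, k}.
Read 'b': e→{e, g}, f→{e}, g→{h, j, k}, h→{j, k}, i→{k}, j→{h, i, j}, k→∅; union {e, g, h, i, j, k}; ε-closure = {e, f, g, h, i, j, k}.
Read 'a': e→{g}, f→{f}, g→{e}, h→∅, i→{k}, j→∅, k→{h, j}; union {e, f, g, h, j, k}; ε-closure = {e, f, g, h, i, j, k}.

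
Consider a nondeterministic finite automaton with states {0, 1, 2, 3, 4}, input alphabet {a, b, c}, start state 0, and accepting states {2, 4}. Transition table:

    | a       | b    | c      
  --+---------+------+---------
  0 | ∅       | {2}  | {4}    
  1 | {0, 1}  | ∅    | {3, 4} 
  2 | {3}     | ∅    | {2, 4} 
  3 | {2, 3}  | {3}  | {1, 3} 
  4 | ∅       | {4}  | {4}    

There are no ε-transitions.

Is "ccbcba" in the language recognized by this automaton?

Start in {0}.
Read 'c': {0} → {4}.
Read 'c': {4} → {4}.
Read 'b': {4} → {4}.
Read 'c': {4} → {4}.
Read 'b': {4} → {4}.
Read 'a': {4} → ∅.
The final set ∅ contains no accepting state.

No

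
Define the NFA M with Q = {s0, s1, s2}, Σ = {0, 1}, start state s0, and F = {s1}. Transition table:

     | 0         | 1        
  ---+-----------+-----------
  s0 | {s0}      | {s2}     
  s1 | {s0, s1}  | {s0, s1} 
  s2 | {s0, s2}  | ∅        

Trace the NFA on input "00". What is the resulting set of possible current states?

Start in {s0}.
Read '0': s0→{s0}; now {s0}.
Read '0': s0→{s0}; now {s0}.

{s0}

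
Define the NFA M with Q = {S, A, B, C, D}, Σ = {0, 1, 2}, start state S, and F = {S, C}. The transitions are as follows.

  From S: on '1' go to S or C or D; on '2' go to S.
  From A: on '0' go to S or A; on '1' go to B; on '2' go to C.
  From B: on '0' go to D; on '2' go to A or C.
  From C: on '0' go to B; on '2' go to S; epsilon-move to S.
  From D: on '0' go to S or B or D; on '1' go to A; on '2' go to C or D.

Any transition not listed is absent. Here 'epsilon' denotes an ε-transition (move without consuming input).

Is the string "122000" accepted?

Yes

Start in {S}.
Read '1': S→{S, C, D}; now {S, C, D}.
Read '2': S→{S}, C→{S}, D→{C, D}; now {S, C, D}.
Read '2': S→{S}, C→{S}, D→{C, D}; now {S, C, D}.
Read '0': S→∅, C→{B}, D→{S, B, D}; now {S, B, D}.
Read '0': S→∅, B→{D}, D→{S, B, D}; now {S, B, D}.
Read '0': S→∅, B→{D}, D→{S, B, D}; now {S, B, D}.
The final set {S, B, D} contains the accepting state S.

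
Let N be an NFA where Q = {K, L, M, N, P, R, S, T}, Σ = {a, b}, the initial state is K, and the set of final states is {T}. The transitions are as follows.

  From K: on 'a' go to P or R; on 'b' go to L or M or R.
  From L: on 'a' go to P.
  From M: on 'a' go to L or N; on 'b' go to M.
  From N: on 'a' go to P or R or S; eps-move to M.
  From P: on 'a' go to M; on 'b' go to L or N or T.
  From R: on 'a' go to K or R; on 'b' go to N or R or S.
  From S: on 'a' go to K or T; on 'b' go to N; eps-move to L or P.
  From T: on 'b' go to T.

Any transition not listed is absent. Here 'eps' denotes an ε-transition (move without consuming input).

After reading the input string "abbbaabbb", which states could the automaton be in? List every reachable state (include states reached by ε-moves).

{L, M, N, P, R, S, T}

Start in {K}.
Read 'a': K→{P, R}; now {P, R}.
Read 'b': P→{L, N, T}, R→{N, R, S}; union {L, N, R, S, T}; ε-closure = {L, M, N, P, R, S, T}.
Read 'b': L→∅, M→{M}, N→∅, P→{L, N, T}, R→{N, R, S}, S→{N}, T→{T}; union {L, M, N, R, S, T}; ε-closure = {L, M, N, P, R, S, T}.
Read 'b': L→∅, M→{M}, N→∅, P→{L, N, T}, R→{N, R, S}, S→{N}, T→{T}; union {L, M, N, R, S, T}; ε-closure = {L, M, N, P, R, S, T}.
Read 'a': L→{P}, M→{L, N}, N→{P, R, S}, P→{M}, R→{K, R}, S→{K, T}, T→∅; now {K, L, M, N, P, R, S, T}.
Read 'a': K→{P, R}, L→{P}, M→{L, N}, N→{P, R, S}, P→{M}, R→{K, R}, S→{K, T}, T→∅; now {K, L, M, N, P, R, S, T}.
Read 'b': K→{L, M, R}, L→∅, M→{M}, N→∅, P→{L, N, T}, R→{N, R, S}, S→{N}, T→{T}; union {L, M, N, R, S, T}; ε-closure = {L, M, N, P, R, S, T}.
Read 'b': L→∅, M→{M}, N→∅, P→{L, N, T}, R→{N, R, S}, S→{N}, T→{T}; union {L, M, N, R, S, T}; ε-closure = {L, M, N, P, R, S, T}.
Read 'b': L→∅, M→{M}, N→∅, P→{L, N, T}, R→{N, R, S}, S→{N}, T→{T}; union {L, M, N, R, S, T}; ε-closure = {L, M, N, P, R, S, T}.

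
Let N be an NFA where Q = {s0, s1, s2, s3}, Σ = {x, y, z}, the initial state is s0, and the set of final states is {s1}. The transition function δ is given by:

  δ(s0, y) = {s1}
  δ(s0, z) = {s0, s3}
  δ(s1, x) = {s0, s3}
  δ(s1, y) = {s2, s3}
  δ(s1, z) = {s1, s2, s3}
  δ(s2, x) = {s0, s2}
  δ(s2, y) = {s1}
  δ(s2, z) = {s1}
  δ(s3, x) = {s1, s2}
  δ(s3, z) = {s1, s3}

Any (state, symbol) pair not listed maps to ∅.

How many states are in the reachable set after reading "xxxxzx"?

0

Start in {s0}.
Read 'x': s0→∅; now ∅.
The set is empty and remains empty for the remaining 5 symbols.
That set has 0 states.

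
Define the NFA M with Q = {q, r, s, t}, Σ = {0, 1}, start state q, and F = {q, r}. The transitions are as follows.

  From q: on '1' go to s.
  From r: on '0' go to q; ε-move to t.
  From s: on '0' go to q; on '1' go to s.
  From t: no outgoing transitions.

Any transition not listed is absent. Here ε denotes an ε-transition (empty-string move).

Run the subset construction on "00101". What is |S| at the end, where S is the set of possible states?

Start in {q}.
Read '0': {q} → ∅.
The set is empty and remains empty for the remaining 4 symbols.
That set has 0 states.

0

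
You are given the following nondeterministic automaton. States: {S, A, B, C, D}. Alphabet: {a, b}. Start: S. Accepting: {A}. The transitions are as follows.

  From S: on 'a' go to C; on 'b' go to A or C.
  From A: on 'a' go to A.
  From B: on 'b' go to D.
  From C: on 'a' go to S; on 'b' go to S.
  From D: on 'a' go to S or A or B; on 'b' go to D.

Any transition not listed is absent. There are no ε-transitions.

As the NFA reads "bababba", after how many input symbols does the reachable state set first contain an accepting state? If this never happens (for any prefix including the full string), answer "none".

1

Start in {S}.
Read 'b': S→{A, C}; now {A, C}.
None of the earlier sets intersect F, but {A, C} does.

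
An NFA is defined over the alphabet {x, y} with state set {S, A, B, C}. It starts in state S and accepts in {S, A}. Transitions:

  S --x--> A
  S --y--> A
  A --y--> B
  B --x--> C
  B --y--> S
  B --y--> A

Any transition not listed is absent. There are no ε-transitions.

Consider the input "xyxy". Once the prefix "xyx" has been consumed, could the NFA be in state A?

No

Start in {S}.
Read 'x': {S} → {A}.
Read 'y': {A} → {B}.
Read 'x': {B} → {C}.
State A is not in {C}.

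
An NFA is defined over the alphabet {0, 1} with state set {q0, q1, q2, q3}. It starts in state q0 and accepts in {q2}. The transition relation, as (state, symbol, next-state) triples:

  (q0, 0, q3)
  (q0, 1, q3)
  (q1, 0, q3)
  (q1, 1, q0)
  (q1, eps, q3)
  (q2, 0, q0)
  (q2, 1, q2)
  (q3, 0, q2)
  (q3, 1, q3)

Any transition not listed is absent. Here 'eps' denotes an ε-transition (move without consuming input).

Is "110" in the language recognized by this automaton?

Yes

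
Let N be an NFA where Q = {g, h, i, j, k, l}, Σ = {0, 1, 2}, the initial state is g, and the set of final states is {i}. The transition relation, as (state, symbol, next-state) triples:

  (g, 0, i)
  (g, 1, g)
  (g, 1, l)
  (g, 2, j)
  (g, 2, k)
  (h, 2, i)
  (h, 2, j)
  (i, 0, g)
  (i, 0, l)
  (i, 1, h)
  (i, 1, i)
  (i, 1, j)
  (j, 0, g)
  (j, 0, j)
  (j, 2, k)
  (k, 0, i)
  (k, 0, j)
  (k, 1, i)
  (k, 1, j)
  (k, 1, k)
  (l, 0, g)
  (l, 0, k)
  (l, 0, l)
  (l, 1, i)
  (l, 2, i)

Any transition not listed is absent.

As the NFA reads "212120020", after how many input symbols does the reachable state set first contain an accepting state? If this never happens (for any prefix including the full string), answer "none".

2

Start in {g}.
Read '2': g→{j, k}; now {j, k}.
Read '1': j→∅, k→{i, j, k}; now {i, j, k}.
None of the earlier sets intersect F, but {i, j, k} does.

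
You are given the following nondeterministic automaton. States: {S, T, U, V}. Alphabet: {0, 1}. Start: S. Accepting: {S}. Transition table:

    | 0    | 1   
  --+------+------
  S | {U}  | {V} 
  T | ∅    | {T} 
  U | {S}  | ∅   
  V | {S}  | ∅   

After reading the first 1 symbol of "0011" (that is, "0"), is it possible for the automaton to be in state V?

No

Start in {S}.
Read '0': {S} → {U}.
State V is not in {U}.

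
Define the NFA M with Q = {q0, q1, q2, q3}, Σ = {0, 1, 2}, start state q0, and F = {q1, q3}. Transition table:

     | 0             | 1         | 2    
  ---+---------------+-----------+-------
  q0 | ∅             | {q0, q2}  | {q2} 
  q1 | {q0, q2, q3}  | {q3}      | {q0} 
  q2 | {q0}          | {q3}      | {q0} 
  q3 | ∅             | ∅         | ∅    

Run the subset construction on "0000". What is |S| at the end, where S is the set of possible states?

0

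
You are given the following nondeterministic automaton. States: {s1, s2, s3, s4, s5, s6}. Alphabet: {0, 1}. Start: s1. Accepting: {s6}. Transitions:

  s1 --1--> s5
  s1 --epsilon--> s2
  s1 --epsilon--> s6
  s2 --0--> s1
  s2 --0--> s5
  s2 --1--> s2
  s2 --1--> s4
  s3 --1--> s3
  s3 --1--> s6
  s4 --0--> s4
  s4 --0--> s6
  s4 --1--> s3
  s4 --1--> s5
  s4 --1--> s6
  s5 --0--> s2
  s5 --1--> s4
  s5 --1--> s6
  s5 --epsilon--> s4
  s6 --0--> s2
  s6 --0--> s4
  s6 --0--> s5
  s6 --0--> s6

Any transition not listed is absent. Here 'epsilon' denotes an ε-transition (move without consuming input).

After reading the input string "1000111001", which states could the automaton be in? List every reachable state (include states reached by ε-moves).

{s2, s3, s4, s5, s6}

Start: ε-closure({s1}) = {s1, s2, s6}.
Read '1': {s1, s2, s6} → {s2, s4, s5}.
Read '0': {s2, s4, s5} → {s1, s2, s4, s5, s6}.
Read '0': {s1, s2, s4, s5, s6} → {s1, s2, s4, s5, s6}.
Read '0': {s1, s2, s4, s5, s6} → {s1, s2, s4, s5, s6}.
Read '1': {s1, s2, s4, s5, s6} → {s2, s3, s4, s5, s6}.
Read '1': {s2, s3, s4, s5, s6} → {s2, s3, s4, s5, s6}.
Read '1': {s2, s3, s4, s5, s6} → {s2, s3, s4, s5, s6}.
Read '0': {s2, s3, s4, s5, s6} → {s1, s2, s4, s5, s6}.
Read '0': {s1, s2, s4, s5, s6} → {s1, s2, s4, s5, s6}.
Read '1': {s1, s2, s4, s5, s6} → {s2, s3, s4, s5, s6}.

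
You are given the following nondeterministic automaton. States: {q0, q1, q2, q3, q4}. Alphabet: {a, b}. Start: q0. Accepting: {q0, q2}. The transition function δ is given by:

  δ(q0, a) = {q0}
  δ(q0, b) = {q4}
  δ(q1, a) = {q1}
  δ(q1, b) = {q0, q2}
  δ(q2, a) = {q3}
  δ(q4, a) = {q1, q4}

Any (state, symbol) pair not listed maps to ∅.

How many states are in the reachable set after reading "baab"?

2

Start in {q0}.
Read 'b': q0→{q4}; now {q4}.
Read 'a': q4→{q1, q4}; now {q1, q4}.
Read 'a': q1→{q1}, q4→{q1, q4}; now {q1, q4}.
Read 'b': q1→{q0, q2}, q4→∅; now {q0, q2}.
That set has 2 states.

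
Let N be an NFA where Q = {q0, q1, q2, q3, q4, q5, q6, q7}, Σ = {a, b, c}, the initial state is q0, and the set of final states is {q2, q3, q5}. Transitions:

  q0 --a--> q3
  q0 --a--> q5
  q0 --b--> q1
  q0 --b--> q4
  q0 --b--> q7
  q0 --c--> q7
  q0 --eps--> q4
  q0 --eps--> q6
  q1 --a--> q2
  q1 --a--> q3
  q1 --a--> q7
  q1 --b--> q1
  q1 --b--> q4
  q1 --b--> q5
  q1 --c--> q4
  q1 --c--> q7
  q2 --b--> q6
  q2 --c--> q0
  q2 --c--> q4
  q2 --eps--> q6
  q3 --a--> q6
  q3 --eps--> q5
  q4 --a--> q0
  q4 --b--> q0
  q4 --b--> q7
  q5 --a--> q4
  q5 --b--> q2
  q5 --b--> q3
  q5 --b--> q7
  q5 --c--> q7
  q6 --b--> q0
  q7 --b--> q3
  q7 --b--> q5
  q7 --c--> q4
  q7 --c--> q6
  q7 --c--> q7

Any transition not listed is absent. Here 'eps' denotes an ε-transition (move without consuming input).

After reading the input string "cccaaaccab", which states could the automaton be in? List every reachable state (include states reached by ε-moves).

Start: ε-closure({q0}) = {q0, q4, q6}.
Read 'c': {q0, q4, q6} → {q7}.
Read 'c': {q7} → {q4, q6, q7}.
Read 'c': {q4, q6, q7} → {q4, q6, q7}.
Read 'a': {q4, q6, q7} → {q0, q4, q6}.
Read 'a': {q0, q4, q6} → {q0, q3, q4, q5, q6}.
Read 'a': {q0, q3, q4, q5, q6} → {q0, q3, q4, q5, q6}.
Read 'c': {q0, q3, q4, q5, q6} → {q7}.
Read 'c': {q7} → {q4, q6, q7}.
Read 'a': {q4, q6, q7} → {q0, q4, q6}.
Read 'b': {q0, q4, q6} → {q0, q1, q4, q6, q7}.

{q0, q1, q4, q6, q7}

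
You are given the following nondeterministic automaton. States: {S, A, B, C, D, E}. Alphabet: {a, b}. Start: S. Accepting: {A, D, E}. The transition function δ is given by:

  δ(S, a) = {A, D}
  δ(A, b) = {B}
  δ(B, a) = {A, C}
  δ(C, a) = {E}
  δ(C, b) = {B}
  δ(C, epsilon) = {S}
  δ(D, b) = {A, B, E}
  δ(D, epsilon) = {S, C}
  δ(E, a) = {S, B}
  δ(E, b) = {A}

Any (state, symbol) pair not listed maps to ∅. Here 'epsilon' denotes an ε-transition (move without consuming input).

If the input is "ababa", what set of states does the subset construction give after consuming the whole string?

{S, A, C}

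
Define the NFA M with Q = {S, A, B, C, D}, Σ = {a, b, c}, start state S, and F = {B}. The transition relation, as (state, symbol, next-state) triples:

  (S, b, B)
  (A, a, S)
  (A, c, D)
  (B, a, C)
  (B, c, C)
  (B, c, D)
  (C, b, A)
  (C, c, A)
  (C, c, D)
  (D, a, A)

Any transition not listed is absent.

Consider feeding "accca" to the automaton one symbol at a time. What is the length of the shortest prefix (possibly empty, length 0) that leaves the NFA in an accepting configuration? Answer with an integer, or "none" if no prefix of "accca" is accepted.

none

Start in {S}.
Read 'a': S→∅; now ∅.
The set is empty and remains empty for the remaining 4 symbols.
No reachable set along the way intersects F.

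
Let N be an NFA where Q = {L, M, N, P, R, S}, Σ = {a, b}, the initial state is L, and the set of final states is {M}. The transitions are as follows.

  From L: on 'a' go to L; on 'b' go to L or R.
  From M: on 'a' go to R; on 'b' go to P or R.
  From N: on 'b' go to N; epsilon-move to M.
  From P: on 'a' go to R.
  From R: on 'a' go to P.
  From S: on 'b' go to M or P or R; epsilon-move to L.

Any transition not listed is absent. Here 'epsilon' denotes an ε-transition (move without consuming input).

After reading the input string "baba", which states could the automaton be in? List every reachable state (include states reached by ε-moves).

Start in {L}.
Read 'b': L→{L, R}; now {L, R}.
Read 'a': L→{L}, R→{P}; now {L, P}.
Read 'b': L→{L, R}, P→∅; now {L, R}.
Read 'a': L→{L}, R→{P}; now {L, P}.

{L, P}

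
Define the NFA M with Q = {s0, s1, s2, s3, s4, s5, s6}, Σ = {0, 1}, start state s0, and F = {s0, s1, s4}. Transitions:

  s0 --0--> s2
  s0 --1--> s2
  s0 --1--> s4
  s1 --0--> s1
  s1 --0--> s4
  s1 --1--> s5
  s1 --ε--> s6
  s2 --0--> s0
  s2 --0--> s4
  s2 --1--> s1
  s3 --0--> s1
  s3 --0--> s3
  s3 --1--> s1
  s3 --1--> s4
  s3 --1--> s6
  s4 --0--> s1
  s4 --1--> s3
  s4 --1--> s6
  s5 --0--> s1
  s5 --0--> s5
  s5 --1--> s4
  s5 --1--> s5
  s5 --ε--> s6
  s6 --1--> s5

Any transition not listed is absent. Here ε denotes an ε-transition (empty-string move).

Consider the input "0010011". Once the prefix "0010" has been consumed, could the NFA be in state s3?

Start in {s0}.
Read '0': {s0} → {s2}.
Read '0': {s2} → {s0, s4}.
Read '1': {s0, s4} → {s2, s3, s4, s6}.
Read '0': {s2, s3, s4, s6} → {s0, s1, s3, s4, s6}.
State s3 is in {s0, s1, s3, s4, s6}.

Yes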